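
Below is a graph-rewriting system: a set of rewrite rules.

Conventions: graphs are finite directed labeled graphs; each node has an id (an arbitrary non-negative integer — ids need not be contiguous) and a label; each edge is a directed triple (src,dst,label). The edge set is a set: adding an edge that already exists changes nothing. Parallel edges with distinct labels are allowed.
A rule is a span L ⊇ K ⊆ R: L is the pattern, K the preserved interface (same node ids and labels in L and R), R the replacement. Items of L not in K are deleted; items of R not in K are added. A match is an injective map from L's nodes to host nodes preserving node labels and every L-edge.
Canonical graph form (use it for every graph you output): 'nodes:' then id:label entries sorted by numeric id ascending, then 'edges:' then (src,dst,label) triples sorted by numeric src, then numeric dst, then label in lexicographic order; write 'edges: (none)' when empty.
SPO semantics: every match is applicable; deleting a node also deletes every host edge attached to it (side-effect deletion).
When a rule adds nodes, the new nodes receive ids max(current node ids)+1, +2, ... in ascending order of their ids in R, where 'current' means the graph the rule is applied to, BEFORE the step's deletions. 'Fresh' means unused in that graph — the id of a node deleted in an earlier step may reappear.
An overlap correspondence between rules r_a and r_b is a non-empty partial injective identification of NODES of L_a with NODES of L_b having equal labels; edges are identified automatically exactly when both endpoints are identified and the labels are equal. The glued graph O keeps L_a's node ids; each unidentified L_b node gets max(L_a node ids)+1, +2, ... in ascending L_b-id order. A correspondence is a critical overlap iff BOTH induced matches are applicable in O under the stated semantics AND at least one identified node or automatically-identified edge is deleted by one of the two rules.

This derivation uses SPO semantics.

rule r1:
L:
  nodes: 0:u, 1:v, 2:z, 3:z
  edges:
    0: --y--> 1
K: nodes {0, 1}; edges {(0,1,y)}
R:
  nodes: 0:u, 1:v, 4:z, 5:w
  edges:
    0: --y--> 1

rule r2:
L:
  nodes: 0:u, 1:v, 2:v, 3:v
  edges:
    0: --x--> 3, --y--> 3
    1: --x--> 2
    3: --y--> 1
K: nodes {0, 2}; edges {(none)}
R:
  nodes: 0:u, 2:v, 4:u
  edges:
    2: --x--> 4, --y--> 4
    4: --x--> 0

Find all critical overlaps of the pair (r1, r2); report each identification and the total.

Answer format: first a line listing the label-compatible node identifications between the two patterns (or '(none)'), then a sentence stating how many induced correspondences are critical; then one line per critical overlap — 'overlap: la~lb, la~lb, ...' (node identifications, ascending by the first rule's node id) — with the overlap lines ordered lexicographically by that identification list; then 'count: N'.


label-compatible node identifications between L(r1) and L(r2): 0~0, 1~1, 1~2, 1~3
4 of the induced correspondences are critical overlaps of r1 and r2.
overlap: 0~0, 1~1
overlap: 0~0, 1~3
overlap: 1~1
overlap: 1~3
count: 4


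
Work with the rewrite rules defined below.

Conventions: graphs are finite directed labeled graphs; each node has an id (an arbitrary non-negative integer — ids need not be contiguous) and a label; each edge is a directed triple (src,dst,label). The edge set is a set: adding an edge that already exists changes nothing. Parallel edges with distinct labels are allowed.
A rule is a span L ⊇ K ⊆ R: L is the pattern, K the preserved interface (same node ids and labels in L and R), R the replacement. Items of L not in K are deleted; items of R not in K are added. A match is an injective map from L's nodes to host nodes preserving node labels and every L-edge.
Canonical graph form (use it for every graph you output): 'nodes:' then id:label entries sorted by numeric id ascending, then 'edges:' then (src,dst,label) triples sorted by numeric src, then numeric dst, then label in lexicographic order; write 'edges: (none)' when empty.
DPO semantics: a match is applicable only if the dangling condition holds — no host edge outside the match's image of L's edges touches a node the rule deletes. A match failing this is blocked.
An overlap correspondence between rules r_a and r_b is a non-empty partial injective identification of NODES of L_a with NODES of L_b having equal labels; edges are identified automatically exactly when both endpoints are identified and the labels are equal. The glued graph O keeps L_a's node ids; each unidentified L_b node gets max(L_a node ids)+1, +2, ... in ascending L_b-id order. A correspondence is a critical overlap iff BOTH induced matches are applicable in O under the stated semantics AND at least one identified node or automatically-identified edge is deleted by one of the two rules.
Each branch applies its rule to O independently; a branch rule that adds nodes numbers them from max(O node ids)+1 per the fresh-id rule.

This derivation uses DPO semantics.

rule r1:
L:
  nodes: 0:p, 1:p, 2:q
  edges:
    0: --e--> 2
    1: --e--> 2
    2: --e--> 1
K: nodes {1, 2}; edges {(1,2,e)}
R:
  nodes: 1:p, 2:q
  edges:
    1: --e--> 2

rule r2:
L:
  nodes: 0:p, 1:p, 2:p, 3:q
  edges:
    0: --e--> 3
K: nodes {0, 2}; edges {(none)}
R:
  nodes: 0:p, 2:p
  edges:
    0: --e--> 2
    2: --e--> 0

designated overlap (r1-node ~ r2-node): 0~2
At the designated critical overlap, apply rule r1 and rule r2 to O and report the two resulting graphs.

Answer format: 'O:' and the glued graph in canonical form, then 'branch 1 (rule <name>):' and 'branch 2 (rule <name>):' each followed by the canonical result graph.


O:
nodes: 0:p, 1:p, 2:q, 3:p, 4:p, 5:q
edges: (0,2,e); (1,2,e); (2,1,e); (3,5,e)
branch 1 (rule r1):
nodes: 1:p, 2:q, 3:p, 4:p, 5:q
edges: (1,2,e); (3,5,e)
branch 2 (rule r2):
nodes: 0:p, 1:p, 2:q, 3:p
edges: (0,2,e); (0,3,e); (1,2,e); (2,1,e); (3,0,e)


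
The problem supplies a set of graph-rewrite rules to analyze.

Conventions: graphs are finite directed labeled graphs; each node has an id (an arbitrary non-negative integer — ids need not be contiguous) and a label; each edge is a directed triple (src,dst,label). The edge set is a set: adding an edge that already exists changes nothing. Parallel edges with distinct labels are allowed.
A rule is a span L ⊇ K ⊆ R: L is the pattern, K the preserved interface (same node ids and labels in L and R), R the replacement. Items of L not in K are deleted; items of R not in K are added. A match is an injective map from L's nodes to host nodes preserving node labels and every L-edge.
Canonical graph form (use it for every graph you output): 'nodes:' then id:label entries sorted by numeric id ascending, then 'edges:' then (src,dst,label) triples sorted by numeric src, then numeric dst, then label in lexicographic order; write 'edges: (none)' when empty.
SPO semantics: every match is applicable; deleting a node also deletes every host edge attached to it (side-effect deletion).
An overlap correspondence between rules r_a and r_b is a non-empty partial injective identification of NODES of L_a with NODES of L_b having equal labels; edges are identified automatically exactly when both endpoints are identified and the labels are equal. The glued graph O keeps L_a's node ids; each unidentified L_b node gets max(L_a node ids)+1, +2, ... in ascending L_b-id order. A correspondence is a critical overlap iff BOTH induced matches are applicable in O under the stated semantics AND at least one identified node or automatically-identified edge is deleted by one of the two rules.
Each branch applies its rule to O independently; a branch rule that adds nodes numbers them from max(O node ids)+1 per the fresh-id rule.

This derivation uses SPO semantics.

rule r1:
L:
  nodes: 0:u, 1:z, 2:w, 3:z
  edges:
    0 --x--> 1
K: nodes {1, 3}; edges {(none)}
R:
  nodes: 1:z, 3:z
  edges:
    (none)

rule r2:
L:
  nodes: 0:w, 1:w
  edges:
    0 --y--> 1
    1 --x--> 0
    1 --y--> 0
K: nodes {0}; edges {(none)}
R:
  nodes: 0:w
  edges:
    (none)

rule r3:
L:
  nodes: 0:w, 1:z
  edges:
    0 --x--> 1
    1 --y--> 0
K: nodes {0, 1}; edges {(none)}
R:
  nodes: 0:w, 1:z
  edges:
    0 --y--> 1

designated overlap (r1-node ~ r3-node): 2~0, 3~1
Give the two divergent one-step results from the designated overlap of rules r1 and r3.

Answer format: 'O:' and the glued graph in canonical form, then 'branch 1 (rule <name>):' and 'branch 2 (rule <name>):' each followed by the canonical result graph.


O:
nodes: 0:u, 1:z, 2:w, 3:z
edges: (0,1,x); (2,3,x); (3,2,y)
branch 1 (rule r1):
nodes: 1:z, 3:z
edges: (none)
branch 2 (rule r3):
nodes: 0:u, 1:z, 2:w, 3:z
edges: (0,1,x); (2,3,y)


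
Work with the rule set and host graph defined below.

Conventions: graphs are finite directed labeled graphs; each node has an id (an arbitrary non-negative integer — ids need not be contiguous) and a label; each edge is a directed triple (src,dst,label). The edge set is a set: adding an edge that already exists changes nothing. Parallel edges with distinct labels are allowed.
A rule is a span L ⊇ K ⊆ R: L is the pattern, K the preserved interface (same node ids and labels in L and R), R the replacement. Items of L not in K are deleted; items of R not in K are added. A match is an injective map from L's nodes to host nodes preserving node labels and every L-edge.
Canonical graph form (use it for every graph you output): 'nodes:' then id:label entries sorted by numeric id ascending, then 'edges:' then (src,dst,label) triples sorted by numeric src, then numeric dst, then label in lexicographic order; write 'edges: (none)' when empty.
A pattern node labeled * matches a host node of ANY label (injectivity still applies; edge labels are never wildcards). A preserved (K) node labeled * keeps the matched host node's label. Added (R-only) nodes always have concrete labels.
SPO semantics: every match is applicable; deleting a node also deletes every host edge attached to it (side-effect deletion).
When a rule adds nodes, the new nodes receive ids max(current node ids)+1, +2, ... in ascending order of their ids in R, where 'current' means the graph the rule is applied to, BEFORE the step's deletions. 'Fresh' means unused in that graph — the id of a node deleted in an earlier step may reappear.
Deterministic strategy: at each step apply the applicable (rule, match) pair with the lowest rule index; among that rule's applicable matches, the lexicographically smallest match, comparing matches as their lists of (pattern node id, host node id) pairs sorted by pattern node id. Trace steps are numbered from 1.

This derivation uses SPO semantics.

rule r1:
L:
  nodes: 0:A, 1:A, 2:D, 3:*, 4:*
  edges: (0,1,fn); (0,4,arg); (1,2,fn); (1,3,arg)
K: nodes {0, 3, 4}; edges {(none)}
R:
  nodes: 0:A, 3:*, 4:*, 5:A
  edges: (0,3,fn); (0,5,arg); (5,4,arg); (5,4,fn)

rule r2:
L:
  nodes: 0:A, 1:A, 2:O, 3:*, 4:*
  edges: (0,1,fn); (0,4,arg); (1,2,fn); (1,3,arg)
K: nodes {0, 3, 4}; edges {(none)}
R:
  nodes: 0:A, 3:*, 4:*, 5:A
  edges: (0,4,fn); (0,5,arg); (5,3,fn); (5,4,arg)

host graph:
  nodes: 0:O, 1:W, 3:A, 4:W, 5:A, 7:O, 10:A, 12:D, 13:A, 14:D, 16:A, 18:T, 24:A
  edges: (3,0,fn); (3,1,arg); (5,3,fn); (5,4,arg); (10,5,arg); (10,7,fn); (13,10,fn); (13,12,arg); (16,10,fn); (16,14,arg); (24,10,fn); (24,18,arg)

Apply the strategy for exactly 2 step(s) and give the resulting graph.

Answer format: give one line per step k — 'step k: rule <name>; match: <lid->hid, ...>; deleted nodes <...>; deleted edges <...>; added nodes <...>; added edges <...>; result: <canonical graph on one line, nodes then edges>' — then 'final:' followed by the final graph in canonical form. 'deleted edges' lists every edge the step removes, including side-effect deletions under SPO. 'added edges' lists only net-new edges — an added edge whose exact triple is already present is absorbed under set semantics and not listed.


step 1: rule r2; match: 0->5, 1->3, 2->0, 3->1, 4->4; deleted nodes 0, 3; deleted edges (3,0,fn); (3,1,arg); (5,3,fn); (5,4,arg); added nodes 25; added edges (5,4,fn); (5,25,arg); (25,1,fn); (25,4,arg); result: nodes: 1:W, 4:W, 5:A, 7:O, 10:A, 12:D, 13:A, 14:D, 16:A, 18:T, 24:A, 25:A edges: (5,4,fn); (5,25,arg); (10,5,arg); (10,7,fn); (13,10,fn); (13,12,arg); (16,10,fn); (16,14,arg); (24,10,fn); (24,18,arg); (25,1,fn); (25,4,arg)
step 2: rule r2; match: 0->13, 1->10, 2->7, 3->5, 4->12; deleted nodes 7, 10; deleted edges (10,5,arg); (10,7,fn); (13,10,fn); (13,12,arg); (16,10,fn); (24,10,fn); added nodes 26; added edges (13,12,fn); (13,26,arg); (26,5,fn); (26,12,arg); result: nodes: 1:W, 4:W, 5:A, 12:D, 13:A, 14:D, 16:A, 18:T, 24:A, 25:A, 26:A edges: (5,4,fn); (5,25,arg); (13,12,fn); (13,26,arg); (16,14,arg); (24,18,arg); (25,1,fn); (25,4,arg); (26,5,fn); (26,12,arg)
final:
nodes: 1:W, 4:W, 5:A, 12:D, 13:A, 14:D, 16:A, 18:T, 24:A, 25:A, 26:A
edges: (5,4,fn); (5,25,arg); (13,12,fn); (13,26,arg); (16,14,arg); (24,18,arg); (25,1,fn); (25,4,arg); (26,5,fn); (26,12,arg)


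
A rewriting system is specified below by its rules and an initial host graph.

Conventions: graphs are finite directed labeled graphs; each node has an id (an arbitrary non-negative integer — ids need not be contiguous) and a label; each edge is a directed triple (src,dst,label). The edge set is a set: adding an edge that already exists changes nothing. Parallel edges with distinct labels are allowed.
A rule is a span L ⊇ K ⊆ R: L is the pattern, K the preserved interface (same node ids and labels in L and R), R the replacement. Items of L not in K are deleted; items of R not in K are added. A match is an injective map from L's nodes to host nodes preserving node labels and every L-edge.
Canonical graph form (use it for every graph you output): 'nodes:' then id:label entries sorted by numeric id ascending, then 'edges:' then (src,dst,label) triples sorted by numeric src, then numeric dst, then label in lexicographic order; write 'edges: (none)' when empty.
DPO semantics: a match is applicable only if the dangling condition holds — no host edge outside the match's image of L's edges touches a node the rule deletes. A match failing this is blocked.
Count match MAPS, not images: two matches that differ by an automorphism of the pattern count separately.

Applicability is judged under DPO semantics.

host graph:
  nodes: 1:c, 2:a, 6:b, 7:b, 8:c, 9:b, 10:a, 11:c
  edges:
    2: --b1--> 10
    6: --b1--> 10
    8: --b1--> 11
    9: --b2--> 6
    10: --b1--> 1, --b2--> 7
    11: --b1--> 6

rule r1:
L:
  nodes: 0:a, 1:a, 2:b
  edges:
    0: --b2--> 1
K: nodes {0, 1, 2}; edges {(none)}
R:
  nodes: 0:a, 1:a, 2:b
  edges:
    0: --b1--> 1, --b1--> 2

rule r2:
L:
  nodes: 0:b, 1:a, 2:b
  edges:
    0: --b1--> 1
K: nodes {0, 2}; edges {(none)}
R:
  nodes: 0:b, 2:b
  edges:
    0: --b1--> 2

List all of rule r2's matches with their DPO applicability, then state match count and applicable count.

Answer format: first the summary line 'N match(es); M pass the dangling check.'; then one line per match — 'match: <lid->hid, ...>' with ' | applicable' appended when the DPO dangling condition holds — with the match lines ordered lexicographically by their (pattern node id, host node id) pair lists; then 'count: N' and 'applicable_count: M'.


2 match(es); 0 pass the dangling check.
match: 0->6, 1->10, 2->7
match: 0->6, 1->10, 2->9
count: 2
applicable_count: 0


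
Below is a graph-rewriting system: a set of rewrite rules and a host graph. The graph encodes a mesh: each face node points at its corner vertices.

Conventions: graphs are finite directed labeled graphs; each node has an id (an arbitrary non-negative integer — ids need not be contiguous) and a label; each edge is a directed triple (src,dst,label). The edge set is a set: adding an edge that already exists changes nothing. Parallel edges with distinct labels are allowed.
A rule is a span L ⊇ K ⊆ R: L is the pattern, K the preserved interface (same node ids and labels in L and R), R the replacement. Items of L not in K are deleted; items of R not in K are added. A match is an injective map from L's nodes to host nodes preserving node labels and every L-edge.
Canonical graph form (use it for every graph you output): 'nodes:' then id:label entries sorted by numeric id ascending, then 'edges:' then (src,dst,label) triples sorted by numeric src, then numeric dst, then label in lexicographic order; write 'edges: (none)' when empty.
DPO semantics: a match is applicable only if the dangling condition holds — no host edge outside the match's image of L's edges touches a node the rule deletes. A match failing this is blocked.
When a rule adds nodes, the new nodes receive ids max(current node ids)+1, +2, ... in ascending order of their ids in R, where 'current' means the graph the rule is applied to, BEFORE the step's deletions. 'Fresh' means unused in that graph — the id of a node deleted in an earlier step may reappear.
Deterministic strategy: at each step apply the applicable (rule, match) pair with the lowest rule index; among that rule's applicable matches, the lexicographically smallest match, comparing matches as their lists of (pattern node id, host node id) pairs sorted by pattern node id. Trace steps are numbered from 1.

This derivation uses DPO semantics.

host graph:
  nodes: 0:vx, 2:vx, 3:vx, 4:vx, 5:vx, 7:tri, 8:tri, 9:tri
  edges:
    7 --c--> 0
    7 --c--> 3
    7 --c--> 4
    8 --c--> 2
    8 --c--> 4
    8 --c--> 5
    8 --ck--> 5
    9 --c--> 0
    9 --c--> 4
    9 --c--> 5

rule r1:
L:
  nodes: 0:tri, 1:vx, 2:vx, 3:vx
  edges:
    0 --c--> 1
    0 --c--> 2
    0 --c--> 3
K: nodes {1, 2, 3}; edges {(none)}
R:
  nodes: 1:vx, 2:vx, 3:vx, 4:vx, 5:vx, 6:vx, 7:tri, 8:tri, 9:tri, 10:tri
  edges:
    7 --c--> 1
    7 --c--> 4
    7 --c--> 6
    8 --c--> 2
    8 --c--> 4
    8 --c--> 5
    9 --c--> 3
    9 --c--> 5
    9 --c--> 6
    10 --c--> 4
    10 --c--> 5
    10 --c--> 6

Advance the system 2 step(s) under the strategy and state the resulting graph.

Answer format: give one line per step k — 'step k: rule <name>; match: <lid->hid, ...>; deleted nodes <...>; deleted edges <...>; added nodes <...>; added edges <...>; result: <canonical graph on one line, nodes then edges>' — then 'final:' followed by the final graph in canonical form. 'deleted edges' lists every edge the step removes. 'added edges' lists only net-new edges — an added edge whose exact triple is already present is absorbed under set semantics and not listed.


step 1: rule r1; match: 0->7, 1->0, 2->3, 3->4; deleted nodes 7; deleted edges (7,0,c); (7,3,c); (7,4,c); added nodes 10, 11, 12, 13, 14, 15, 16; added edges (13,0,c); (13,10,c); (13,12,c); (14,3,c); (14,10,c); (14,11,c); (15,4,c); (15,11,c); (15,12,c); (16,10,c); (16,11,c); (16,12,c); result: nodes: 0:vx, 2:vx, 3:vx, 4:vx, 5:vx, 8:tri, 9:tri, 10:vx, 11:vx, 12:vx, 13:tri, 14:tri, 15:tri, 16:tri edges: (8,2,c); (8,4,c); (8,5,c); (8,5,ck); (9,0,c); (9,4,c); (9,5,c); (13,0,c); (13,10,c); (13,12,c); (14,3,c); (14,10,c); (14,11,c); (15,4,c); (15,11,c); (15,12,c); (16,10,c); (16,11,c); (16,12,c)
step 2: rule r1; match: 0->9, 1->0, 2->4, 3->5; deleted nodes 9; deleted edges (9,0,c); (9,4,c); (9,5,c); added nodes 17, 18, 19, 20, 21, 22, 23; added edges (20,0,c); (20,17,c); (20,19,c); (21,4,c); (21,17,c); (21,18,c); (22,5,c); (22,18,c); (22,19,c); (23,17,c); (23,18,c); (23,19,c); result: nodes: 0:vx, 2:vx, 3:vx, 4:vx, 5:vx, 8:tri, 10:vx, 11:vx, 12:vx, 13:tri, 14:tri, 15:tri, 16:tri, 17:vx, 18:vx, 19:vx, 20:tri, 21:tri, 22:tri, 23:tri edges: (8,2,c); (8,4,c); (8,5,c); (8,5,ck); (13,0,c); (13,10,c); (13,12,c); (14,3,c); (14,10,c); (14,11,c); (15,4,c); (15,11,c); (15,12,c); (16,10,c); (16,11,c); (16,12,c); (20,0,c); (20,17,c); (20,19,c); (21,4,c); (21,17,c); (21,18,c); (22,5,c); (22,18,c); (22,19,c); (23,17,c); (23,18,c); (23,19,c)
final:
nodes: 0:vx, 2:vx, 3:vx, 4:vx, 5:vx, 8:tri, 10:vx, 11:vx, 12:vx, 13:tri, 14:tri, 15:tri, 16:tri, 17:vx, 18:vx, 19:vx, 20:tri, 21:tri, 22:tri, 23:tri
edges: (8,2,c); (8,4,c); (8,5,c); (8,5,ck); (13,0,c); (13,10,c); (13,12,c); (14,3,c); (14,10,c); (14,11,c); (15,4,c); (15,11,c); (15,12,c); (16,10,c); (16,11,c); (16,12,c); (20,0,c); (20,17,c); (20,19,c); (21,4,c); (21,17,c); (21,18,c); (22,5,c); (22,18,c); (22,19,c); (23,17,c); (23,18,c); (23,19,c)


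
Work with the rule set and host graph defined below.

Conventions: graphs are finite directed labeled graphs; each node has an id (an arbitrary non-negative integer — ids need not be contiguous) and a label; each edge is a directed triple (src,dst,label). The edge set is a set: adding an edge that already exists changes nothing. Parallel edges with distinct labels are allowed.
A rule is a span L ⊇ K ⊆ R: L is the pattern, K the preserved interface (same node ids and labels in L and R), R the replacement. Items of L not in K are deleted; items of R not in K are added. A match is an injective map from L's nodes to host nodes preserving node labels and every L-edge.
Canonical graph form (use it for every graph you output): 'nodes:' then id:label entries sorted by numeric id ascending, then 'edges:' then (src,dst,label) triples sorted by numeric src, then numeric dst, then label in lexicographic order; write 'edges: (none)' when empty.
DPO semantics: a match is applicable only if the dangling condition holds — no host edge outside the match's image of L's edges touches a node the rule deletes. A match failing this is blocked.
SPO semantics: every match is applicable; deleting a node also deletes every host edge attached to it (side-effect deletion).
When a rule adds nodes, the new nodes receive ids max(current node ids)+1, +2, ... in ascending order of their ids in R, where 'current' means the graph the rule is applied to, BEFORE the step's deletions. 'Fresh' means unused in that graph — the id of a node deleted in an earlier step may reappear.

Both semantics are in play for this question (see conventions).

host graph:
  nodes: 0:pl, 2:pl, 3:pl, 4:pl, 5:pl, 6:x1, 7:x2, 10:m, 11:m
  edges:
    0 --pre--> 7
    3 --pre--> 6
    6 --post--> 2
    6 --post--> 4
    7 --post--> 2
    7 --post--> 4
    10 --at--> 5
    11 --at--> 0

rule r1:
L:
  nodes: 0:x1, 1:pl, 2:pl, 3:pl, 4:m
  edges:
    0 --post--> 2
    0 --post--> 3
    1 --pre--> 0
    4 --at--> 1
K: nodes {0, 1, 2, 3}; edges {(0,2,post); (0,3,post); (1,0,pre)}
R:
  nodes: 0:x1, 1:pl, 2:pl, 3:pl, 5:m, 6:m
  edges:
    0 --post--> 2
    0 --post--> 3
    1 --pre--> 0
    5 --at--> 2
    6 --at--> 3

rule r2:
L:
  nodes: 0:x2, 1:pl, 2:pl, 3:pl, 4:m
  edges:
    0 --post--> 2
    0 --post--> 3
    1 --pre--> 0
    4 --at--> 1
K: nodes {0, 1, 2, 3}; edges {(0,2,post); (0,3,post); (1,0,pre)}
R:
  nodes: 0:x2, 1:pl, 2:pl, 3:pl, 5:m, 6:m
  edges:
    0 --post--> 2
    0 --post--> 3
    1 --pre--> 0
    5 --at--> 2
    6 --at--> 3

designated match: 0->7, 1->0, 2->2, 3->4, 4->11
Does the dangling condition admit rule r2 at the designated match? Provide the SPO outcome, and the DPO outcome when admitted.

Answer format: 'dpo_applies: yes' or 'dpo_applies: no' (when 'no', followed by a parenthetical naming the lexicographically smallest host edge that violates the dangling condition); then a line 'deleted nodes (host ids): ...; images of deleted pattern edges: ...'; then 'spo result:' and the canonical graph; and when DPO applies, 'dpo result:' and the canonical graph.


dpo_applies: yes
deleted nodes (host ids): 11; images of deleted pattern edges: (11,0,at)
spo result:
nodes: 0:pl, 2:pl, 3:pl, 4:pl, 5:pl, 6:x1, 7:x2, 10:m, 12:m, 13:m
edges: (0,7,pre); (3,6,pre); (6,2,post); (6,4,post); (7,2,post); (7,4,post); (10,5,at); (12,2,at); (13,4,at)
dpo result:
nodes: 0:pl, 2:pl, 3:pl, 4:pl, 5:pl, 6:x1, 7:x2, 10:m, 12:m, 13:m
edges: (0,7,pre); (3,6,pre); (6,2,post); (6,4,post); (7,2,post); (7,4,post); (10,5,at); (12,2,at); (13,4,at)


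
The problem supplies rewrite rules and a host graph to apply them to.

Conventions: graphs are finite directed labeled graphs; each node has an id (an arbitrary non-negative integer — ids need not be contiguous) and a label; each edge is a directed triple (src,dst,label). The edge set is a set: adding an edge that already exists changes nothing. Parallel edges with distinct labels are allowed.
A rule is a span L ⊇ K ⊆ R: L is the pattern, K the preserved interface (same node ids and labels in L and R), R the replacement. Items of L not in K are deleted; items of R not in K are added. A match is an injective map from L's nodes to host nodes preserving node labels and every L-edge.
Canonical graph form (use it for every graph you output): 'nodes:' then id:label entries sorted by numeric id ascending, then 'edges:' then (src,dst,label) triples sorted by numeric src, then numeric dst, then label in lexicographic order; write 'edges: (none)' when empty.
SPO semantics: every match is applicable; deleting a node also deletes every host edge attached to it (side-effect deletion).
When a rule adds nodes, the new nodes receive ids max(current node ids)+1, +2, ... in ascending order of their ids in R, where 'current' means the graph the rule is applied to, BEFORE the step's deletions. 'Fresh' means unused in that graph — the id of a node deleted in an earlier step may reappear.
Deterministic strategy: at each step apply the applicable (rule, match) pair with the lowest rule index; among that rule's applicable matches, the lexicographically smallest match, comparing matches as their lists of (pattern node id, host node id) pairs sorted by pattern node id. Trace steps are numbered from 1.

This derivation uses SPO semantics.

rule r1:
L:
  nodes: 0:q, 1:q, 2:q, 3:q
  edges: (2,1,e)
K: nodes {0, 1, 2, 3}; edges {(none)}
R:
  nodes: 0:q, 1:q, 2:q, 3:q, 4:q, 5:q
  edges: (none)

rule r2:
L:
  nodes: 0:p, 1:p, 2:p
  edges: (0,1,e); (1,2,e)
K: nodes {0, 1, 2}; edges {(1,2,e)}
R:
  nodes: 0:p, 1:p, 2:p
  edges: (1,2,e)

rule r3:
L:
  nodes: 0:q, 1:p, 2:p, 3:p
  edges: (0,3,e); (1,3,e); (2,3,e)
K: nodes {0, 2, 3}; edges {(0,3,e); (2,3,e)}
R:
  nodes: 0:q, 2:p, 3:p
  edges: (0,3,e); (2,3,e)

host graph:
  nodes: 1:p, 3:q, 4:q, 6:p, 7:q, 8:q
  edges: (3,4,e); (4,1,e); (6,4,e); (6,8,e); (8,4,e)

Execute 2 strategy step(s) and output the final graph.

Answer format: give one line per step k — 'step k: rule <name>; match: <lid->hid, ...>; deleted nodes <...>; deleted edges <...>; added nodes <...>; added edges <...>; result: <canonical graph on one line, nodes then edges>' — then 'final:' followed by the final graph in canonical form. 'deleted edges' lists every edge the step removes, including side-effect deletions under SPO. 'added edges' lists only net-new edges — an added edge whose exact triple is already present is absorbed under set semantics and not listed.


step 1: rule r1; match: 0->3, 1->4, 2->8, 3->7; deleted nodes (none); deleted edges (8,4,e); added nodes 9, 10; added edges (none); result: nodes: 1:p, 3:q, 4:q, 6:p, 7:q, 8:q, 9:q, 10:q edges: (3,4,e); (4,1,e); (6,4,e); (6,8,e)
step 2: rule r1; match: 0->7, 1->4, 2->3, 3->8; deleted nodes (none); deleted edges (3,4,e); added nodes 11, 12; added edges (none); result: nodes: 1:p, 3:q, 4:q, 6:p, 7:q, 8:q, 9:q, 10:q, 11:q, 12:q edges: (4,1,e); (6,4,e); (6,8,e)
final:
nodes: 1:p, 3:q, 4:q, 6:p, 7:q, 8:q, 9:q, 10:q, 11:q, 12:q
edges: (4,1,e); (6,4,e); (6,8,e)


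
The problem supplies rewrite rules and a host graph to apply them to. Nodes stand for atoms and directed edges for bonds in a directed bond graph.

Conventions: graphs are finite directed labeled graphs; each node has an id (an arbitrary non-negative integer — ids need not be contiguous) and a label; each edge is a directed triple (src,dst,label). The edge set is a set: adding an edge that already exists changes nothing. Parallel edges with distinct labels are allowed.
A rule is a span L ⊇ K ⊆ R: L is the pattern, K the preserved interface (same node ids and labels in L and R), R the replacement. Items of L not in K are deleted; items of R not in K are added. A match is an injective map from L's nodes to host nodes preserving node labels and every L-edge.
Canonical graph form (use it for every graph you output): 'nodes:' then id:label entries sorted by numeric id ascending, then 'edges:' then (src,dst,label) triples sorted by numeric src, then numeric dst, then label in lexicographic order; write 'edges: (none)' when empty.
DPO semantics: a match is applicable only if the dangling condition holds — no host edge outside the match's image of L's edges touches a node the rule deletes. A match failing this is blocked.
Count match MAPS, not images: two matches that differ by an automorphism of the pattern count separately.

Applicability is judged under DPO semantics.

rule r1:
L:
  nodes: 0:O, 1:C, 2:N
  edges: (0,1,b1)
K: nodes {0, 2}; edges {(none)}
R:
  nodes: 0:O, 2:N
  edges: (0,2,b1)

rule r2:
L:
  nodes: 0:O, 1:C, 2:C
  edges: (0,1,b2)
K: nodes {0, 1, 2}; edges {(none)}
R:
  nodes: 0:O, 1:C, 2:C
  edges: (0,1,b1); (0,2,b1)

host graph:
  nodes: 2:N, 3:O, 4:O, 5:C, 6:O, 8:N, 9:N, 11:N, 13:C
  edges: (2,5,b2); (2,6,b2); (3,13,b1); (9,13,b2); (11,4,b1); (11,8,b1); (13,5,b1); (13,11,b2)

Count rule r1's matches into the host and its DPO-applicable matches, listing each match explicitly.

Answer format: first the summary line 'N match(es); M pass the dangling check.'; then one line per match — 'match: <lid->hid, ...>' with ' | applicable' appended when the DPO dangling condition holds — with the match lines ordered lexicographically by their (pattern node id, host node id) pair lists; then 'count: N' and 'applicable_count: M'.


4 match(es); 0 pass the dangling check.
match: 0->3, 1->13, 2->2
match: 0->3, 1->13, 2->8
match: 0->3, 1->13, 2->9
match: 0->3, 1->13, 2->11
count: 4
applicable_count: 0


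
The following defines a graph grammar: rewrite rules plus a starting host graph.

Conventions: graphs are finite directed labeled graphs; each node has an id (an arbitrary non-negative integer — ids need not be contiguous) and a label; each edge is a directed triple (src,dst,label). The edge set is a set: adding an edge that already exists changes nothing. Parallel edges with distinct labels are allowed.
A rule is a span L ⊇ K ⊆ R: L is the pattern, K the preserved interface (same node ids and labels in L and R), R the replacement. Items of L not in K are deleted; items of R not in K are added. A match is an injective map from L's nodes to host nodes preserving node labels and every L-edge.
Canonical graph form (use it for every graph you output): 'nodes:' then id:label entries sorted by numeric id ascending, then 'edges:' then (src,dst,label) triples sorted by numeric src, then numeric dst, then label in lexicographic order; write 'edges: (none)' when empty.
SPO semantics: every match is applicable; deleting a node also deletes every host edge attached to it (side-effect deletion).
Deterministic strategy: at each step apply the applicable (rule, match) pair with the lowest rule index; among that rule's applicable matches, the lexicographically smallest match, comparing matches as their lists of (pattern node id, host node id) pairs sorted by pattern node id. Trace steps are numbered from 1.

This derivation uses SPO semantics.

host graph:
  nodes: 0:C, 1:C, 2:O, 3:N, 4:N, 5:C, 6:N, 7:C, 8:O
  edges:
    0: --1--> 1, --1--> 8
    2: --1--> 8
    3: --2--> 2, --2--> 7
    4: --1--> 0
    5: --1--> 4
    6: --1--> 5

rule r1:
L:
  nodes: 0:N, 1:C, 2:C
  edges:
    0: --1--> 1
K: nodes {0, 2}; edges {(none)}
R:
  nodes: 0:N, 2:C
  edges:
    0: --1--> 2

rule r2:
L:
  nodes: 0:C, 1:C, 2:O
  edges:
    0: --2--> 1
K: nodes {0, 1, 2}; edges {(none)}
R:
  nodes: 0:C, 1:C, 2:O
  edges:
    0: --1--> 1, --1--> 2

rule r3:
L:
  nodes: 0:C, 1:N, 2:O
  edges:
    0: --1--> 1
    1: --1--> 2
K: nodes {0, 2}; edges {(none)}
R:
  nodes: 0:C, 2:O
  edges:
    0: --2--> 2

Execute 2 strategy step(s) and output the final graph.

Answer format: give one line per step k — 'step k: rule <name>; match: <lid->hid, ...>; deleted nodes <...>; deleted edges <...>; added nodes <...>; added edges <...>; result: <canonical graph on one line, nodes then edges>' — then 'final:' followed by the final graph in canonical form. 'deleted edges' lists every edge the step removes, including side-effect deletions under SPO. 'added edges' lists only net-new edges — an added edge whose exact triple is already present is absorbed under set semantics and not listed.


step 1: rule r1; match: 0->4, 1->0, 2->1; deleted nodes 0; deleted edges (0,1,1); (0,8,1); (4,0,1); added nodes (none); added edges (4,1,1); result: nodes: 1:C, 2:O, 3:N, 4:N, 5:C, 6:N, 7:C, 8:O edges: (2,8,1); (3,2,2); (3,7,2); (4,1,1); (5,4,1); (6,5,1)
step 2: rule r1; match: 0->4, 1->1, 2->5; deleted nodes 1; deleted edges (4,1,1); added nodes (none); added edges (4,5,1); result: nodes: 2:O, 3:N, 4:N, 5:C, 6:N, 7:C, 8:O edges: (2,8,1); (3,2,2); (3,7,2); (4,5,1); (5,4,1); (6,5,1)
final:
nodes: 2:O, 3:N, 4:N, 5:C, 6:N, 7:C, 8:O
edges: (2,8,1); (3,2,2); (3,7,2); (4,5,1); (5,4,1); (6,5,1)


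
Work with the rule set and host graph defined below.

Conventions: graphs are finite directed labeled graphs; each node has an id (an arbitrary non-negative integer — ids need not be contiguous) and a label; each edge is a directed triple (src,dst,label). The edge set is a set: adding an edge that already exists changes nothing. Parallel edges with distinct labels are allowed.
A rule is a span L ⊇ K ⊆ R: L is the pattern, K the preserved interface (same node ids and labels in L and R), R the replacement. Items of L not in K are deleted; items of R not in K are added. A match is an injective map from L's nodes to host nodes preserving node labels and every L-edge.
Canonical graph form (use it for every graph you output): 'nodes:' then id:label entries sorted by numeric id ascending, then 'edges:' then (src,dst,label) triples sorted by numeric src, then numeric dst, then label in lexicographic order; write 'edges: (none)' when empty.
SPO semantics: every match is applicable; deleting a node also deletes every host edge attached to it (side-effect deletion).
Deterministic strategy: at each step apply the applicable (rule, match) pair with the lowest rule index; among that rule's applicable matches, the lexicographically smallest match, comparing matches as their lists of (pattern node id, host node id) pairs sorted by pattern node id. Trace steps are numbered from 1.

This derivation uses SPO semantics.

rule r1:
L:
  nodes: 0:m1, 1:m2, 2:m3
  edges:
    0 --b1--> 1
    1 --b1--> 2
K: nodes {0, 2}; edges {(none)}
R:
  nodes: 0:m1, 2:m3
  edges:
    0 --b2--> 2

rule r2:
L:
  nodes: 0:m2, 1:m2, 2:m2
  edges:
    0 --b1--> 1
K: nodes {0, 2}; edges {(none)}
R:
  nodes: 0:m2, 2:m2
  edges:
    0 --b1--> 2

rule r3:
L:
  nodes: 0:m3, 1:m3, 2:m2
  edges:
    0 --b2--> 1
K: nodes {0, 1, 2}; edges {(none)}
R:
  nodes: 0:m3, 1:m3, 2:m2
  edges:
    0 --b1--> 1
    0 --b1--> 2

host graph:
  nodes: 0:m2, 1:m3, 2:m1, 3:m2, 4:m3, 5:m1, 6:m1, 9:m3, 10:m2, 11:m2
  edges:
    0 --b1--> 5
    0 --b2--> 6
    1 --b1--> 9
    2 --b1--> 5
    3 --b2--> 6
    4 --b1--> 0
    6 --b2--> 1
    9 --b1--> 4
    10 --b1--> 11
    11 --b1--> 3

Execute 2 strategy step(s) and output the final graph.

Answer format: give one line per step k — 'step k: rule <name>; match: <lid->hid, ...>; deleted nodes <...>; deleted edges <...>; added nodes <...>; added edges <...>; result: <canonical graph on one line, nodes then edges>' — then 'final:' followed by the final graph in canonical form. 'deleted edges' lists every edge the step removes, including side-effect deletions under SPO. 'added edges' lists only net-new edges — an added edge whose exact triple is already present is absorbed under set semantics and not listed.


step 1: rule r2; match: 0->10, 1->11, 2->0; deleted nodes 11; deleted edges (10,11,b1); (11,3,b1); added nodes (none); added edges (10,0,b1); result: nodes: 0:m2, 1:m3, 2:m1, 3:m2, 4:m3, 5:m1, 6:m1, 9:m3, 10:m2 edges: (0,5,b1); (0,6,b2); (1,9,b1); (2,5,b1); (3,6,b2); (4,0,b1); (6,1,b2); (9,4,b1); (10,0,b1)
step 2: rule r2; match: 0->10, 1->0, 2->3; deleted nodes 0; deleted edges (0,5,b1); (0,6,b2); (4,0,b1); (10,0,b1); added nodes (none); added edges (10,3,b1); result: nodes: 1:m3, 2:m1, 3:m2, 4:m3, 5:m1, 6:m1, 9:m3, 10:m2 edges: (1,9,b1); (2,5,b1); (3,6,b2); (6,1,b2); (9,4,b1); (10,3,b1)
final:
nodes: 1:m3, 2:m1, 3:m2, 4:m3, 5:m1, 6:m1, 9:m3, 10:m2
edges: (1,9,b1); (2,5,b1); (3,6,b2); (6,1,b2); (9,4,b1); (10,3,b1)


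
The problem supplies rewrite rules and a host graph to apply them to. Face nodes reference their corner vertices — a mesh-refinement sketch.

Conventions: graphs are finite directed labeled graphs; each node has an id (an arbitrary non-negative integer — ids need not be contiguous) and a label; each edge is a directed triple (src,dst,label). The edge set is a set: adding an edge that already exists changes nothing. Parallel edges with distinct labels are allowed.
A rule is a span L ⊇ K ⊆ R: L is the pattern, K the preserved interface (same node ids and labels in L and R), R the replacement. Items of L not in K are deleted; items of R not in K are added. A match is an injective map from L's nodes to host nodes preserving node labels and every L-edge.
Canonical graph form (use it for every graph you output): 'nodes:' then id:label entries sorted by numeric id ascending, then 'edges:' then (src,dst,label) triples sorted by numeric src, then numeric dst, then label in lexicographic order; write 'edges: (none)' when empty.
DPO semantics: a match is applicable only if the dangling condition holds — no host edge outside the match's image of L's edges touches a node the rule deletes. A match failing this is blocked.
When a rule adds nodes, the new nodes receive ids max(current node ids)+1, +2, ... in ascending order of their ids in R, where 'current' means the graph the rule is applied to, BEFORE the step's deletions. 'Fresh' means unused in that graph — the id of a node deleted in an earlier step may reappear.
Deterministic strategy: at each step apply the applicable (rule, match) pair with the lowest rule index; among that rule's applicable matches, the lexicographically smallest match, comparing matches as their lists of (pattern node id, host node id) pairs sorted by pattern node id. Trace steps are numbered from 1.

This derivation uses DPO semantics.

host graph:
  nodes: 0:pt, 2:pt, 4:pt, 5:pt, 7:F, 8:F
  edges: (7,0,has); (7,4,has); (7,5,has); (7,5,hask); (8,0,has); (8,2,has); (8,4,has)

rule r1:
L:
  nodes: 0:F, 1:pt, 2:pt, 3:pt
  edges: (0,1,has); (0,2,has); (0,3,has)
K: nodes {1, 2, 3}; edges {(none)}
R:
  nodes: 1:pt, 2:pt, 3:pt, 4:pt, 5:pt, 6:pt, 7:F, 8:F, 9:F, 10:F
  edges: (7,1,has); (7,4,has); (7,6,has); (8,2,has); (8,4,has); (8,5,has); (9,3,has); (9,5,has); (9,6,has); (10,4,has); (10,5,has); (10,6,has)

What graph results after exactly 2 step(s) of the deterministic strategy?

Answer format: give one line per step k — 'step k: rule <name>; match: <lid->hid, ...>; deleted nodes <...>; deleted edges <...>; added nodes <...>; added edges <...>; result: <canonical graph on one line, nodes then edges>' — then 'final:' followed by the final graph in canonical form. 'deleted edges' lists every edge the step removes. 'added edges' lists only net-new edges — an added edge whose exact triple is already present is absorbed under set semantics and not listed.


step 1: rule r1; match: 0->8, 1->0, 2->2, 3->4; deleted nodes 8; deleted edges (8,0,has); (8,2,has); (8,4,has); added nodes 9, 10, 11, 12, 13, 14, 15; added edges (12,0,has); (12,9,has); (12,11,has); (13,2,has); (13,9,has); (13,10,has); (14,4,has); (14,10,has); (14,11,has); (15,9,has); (15,10,has); (15,11,has); result: nodes: 0:pt, 2:pt, 4:pt, 5:pt, 7:F, 9:pt, 10:pt, 11:pt, 12:F, 13:F, 14:F, 15:F edges: (7,0,has); (7,4,has); (7,5,has); (7,5,hask); (12,0,has); (12,9,has); (12,11,has); (13,2,has); (13,9,has); (13,10,has); (14,4,has); (14,10,has); (14,11,has); (15,9,has); (15,10,has); (15,11,has)
step 2: rule r1; match: 0->12, 1->0, 2->9, 3->11; deleted nodes 12; deleted edges (12,0,has); (12,9,has); (12,11,has); added nodes 16, 17, 18, 19, 20, 21, 22; added edges (19,0,has); (19,16,has); (19,18,has); (20,9,has); (20,16,has); (20,17,has); (21,11,has); (21,17,has); (21,18,has); (22,16,has); (22,17,has); (22,18,has); result: nodes: 0:pt, 2:pt, 4:pt, 5:pt, 7:F, 9:pt, 10:pt, 11:pt, 13:F, 14:F, 15:F, 16:pt, 17:pt, 18:pt, 19:F, 20:F, 21:F, 22:F edges: (7,0,has); (7,4,has); (7,5,has); (7,5,hask); (13,2,has); (13,9,has); (13,10,has); (14,4,has); (14,10,has); (14,11,has); (15,9,has); (15,10,has); (15,11,has); (19,0,has); (19,16,has); (19,18,has); (20,9,has); (20,16,has); (20,17,has); (21,11,has); (21,17,has); (21,18,has); (22,16,has); (22,17,has); (22,18,has)
final:
nodes: 0:pt, 2:pt, 4:pt, 5:pt, 7:F, 9:pt, 10:pt, 11:pt, 13:F, 14:F, 15:F, 16:pt, 17:pt, 18:pt, 19:F, 20:F, 21:F, 22:F
edges: (7,0,has); (7,4,has); (7,5,has); (7,5,hask); (13,2,has); (13,9,has); (13,10,has); (14,4,has); (14,10,has); (14,11,has); (15,9,has); (15,10,has); (15,11,has); (19,0,has); (19,16,has); (19,18,has); (20,9,has); (20,16,has); (20,17,has); (21,11,has); (21,17,has); (21,18,has); (22,16,has); (22,17,has); (22,18,has)
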